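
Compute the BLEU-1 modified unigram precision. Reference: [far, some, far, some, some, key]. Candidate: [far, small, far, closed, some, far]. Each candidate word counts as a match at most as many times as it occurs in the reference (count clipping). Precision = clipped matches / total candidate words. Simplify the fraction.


Reference word counts: {'far': 2, 'key': 1, 'some': 3}
Checking each candidate word (with clipping):
  'far' -> in reference (ref count 2, used 1/2) -> match (matches: 1)
  'small' -> not in reference -> no match (matches: 1)
  'far' -> in reference (ref count 2, used 2/2) -> match (matches: 2)
  'closed' -> not in reference -> no match (matches: 2)
  'some' -> in reference (ref count 3, used 1/3) -> match (matches: 3)
  'far' -> ref count 2 already used up (2/2) -> clipped, no match (matches: 3)
Clipped matches: 3, Candidate length: 6
Precision = 3/6 = 1/2

1/2


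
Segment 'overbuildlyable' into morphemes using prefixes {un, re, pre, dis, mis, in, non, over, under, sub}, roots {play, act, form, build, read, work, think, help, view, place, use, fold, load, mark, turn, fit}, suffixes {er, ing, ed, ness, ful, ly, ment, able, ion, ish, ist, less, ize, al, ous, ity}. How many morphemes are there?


Segmenting 'overbuildlyable' against the inventory:
  'over' -> prefix (morpheme 1)
  'build' -> root (morpheme 2)
  'ly' -> suffix (morpheme 3)
  'able' -> suffix (morpheme 4)
Total morphemes: 4

4


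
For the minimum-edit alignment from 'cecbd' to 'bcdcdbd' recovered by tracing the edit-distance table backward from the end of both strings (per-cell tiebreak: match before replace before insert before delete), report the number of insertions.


Edit distance = 3. Backtracking from cell (5, 7) with preference match > replace > insert > delete,
then listing the resulting alignment 'cecbd' -> 'bcdcdbd' left to right:
  Step 1: insert 'b' [insertion #1]
  Step 2: keep 'c'
  Step 3: replace e->d
  Step 4: keep 'c'
  Step 5: insert 'd' [insertion #2]
  Step 6: keep 'b'
  Step 7: keep 'd'
Total insertions: 2

2


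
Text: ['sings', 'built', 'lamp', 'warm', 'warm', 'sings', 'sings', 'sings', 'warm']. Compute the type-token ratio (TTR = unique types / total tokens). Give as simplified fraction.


Tokens: 9
Unique types: ('built', 'lamp', 'sings', 'warm') = 4
TTR = 4/9
Already in lowest terms.

4/9


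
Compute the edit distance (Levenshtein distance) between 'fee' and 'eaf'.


Building DP table for s1='fee' (len 3) and s2='eaf' (len 3):
       e  a  f
    0  1  2  3
  f 1  1  2  2
  e 2  1  2  3
  e 3  2  2  3
Edit distance = dp[3][3] = 3

3


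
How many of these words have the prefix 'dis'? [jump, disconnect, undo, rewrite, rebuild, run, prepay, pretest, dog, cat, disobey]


Checking each word for prefix 'dis':
  'jump' -> no (count: 0)
  'disconnect' -> YES, starts with 'dis' (count: 1)
  'undo' -> no (count: 1)
  'rewrite' -> no (count: 1)
  'rebuild' -> no (count: 1)
  'run' -> no (count: 1)
  'prepay' -> no (count: 1)
  'pretest' -> no (count: 1)
  'dog' -> no (count: 1)
  'cat' -> no (count: 1)
  'disobey' -> YES, starts with 'dis' (count: 2)
Total with prefix 'dis': 2

2


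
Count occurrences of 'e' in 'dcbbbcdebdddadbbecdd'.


Scanning 'dcbbbcdebdddadbbecdd' for 'e':
  Position 7: 'e' -> MATCH (count: 1)
  Position 16: 'e' -> MATCH (count: 2)
Total occurrences of 'e': 2

2


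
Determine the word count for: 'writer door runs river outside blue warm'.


Counting words by splitting on spaces:
  Word 1: 'writer'
  Word 2: 'door'
  Word 3: 'runs'
  Word 4: 'river'
  Word 5: 'outside'
  Word 6: 'blue'
  Word 7: 'warm'
Total words: 7

7


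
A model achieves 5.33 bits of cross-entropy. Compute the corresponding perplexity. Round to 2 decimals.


Perplexity formula: PP = 2^H
H = 5.33
PP = 2^5.33
Decompose: 2^5.33 = 2^5 * 2^0.33
2^5 = 32, 2^0.33 ~ 1.2570134
PP ~ 32 * 1.2570134 = 40.2244288
Rounded to 2 decimals: 40.22

40.22


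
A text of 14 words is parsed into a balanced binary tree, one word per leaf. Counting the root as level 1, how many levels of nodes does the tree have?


In a balanced binary tree with n leaves the deepest leaf is ceil(log2(n)) edges below the root,
so counting node levels inclusive of root and leaves gives ceil(log2(n)) + 1 levels.
log2(14) = 3.8074
ceil(3.8074) = 4
levels = 4 + 1 = 5

5


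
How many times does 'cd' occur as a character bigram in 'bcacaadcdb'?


Scanning 'bcacaadcdb' for bigram 'cd':
  Position 0: 'bc' -> no
  Position 1: 'ca' -> no
  Position 2: 'ac' -> no
  Position 3: 'ca' -> no
  Position 4: 'aa' -> no
  Position 5: 'ad' -> no
  Position 6: 'dc' -> no
  Position 7: 'cd' -> MATCH
  Position 8: 'db' -> no
Total matches: 1

1


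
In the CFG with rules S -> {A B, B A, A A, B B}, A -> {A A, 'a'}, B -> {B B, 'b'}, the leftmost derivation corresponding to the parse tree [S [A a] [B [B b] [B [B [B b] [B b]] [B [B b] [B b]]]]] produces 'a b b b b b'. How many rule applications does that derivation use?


Every bracketed nonterminal node [X ...] in the tree is produced by exactly one rule application.
Reading the tree off as a leftmost derivation:
  Step 1: S  =>  A B   (applied S -> A B)
  Step 2: A B  =>  a B   (applied A -> a)
  Step 3: a B  =>  a B B   (applied B -> B B)
  Step 4: a B B  =>  a b B   (applied B -> b)
  Step 5: a b B  =>  a b B B   (applied B -> B B)
  Step 6: a b B B  =>  a b B B B   (applied B -> B B)
  Step 7: a b B B B  =>  a b b B B   (applied B -> b)
  Step 8: a b b B B  =>  a b b b B   (applied B -> b)
  Step 9: a b b b B  =>  a b b b B B   (applied B -> B B)
  Step 10: a b b b B B  =>  a b b b b B   (applied B -> b)
  Step 11: a b b b b B  =>  a b b b b b   (applied B -> b)
Final yield: a b b b b b
Total rewrite steps: 11

11


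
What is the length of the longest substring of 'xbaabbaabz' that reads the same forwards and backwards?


Scanning 'xbaabbaabz' for palindromic substrings.
Substring at positions 1-8: 'baabbaab'.
Check: reverse('baabbaab') = 'baabbaab' -> palindrome confirmed.
Neighbouring characters ('x' / 'z') break symmetry, so it cannot extend further.
No longer palindromic substring exists; longest length = 8

8


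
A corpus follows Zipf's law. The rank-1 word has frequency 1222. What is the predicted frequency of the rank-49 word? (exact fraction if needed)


Zipf's law: freq(rank) = f1 / rank
f1 = 1222, rank = 49
freq = 1222 / 49
GCD(1222, 49) = 1
Simplified: 1222/49

1222/49


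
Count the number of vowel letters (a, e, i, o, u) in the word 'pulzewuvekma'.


Scanning each character of 'pulzewuvekma':
  Position 1: 'p' -> consonant (running count: 0)
  Position 2: 'u' -> vowel (running count: 1)
  Position 3: 'l' -> consonant (running count: 1)
  Position 4: 'z' -> consonant (running count: 1)
  Position 5: 'e' -> vowel (running count: 2)
  Position 6: 'w' -> consonant (running count: 2)
  Position 7: 'u' -> vowel (running count: 3)
  Position 8: 'v' -> consonant (running count: 3)
  Position 9: 'e' -> vowel (running count: 4)
  Position 10: 'k' -> consonant (running count: 4)
  Position 11: 'm' -> consonant (running count: 4)
  Position 12: 'a' -> vowel (running count: 5)
Total vowels: 5

5


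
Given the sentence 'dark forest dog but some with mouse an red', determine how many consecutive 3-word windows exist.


Word trigrams from [9] words:
  Trigram 1: (dark forest dog)
  Trigram 2: (forest dog but)
  Trigram 3: (dog but some)
  Trigram 4: (but some with)
  Trigram 5: (some with mouse)
  Trigram 6: (with mouse an)
  Trigram 7: (mouse an red)
Total word trigrams: 9 - 2 = 7

7


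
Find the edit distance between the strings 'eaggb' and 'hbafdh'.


Building DP table for s1='eaggb' (len 5) and s2='hbafdh' (len 6):
       h  b  a  f  d  h
    0  1  2  3  4  5  6
  e 1  1  2  3  4  5  6
  a 2  2  2  2  3  4  5
  g 3  3  3  3  3  4  5
  g 4  4  4  4  4  4  5
  b 5  5  4  5  5  5  5
Edit distance = dp[5][6] = 5

5


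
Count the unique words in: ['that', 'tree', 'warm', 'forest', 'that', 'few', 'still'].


Listing all tokens and tracking unique types:
  Token 1: 'that' -> NEW (unique so far: 1)
  Token 2: 'tree' -> NEW (unique so far: 2)
  Token 3: 'warm' -> NEW (unique so far: 3)
  Token 4: 'forest' -> NEW (unique so far: 4)
  Token 5: 'that' -> duplicate (unique so far: 4)
  Token 6: 'few' -> NEW (unique so far: 5)
  Token 7: 'still' -> NEW (unique so far: 6)
Unique types: ('few', 'forest', 'still', 'that', 'tree', 'warm')
Vocabulary size: 6

6


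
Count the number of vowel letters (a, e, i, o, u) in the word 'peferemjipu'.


Scanning each character of 'peferemjipu':
  Position 1: 'p' -> consonant (running count: 0)
  Position 2: 'e' -> vowel (running count: 1)
  Position 3: 'f' -> consonant (running count: 1)
  Position 4: 'e' -> vowel (running count: 2)
  Position 5: 'r' -> consonant (running count: 2)
  Position 6: 'e' -> vowel (running count: 3)
  Position 7: 'm' -> consonant (running count: 3)
  Position 8: 'j' -> consonant (running count: 3)
  Position 9: 'i' -> vowel (running count: 4)
  Position 10: 'p' -> consonant (running count: 4)
  Position 11: 'u' -> vowel (running count: 5)
Total vowels: 5

5


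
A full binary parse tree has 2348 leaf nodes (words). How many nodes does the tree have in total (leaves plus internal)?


Leaf nodes (terminals): 2348
Internal nodes = n - 1 = 2348 - 1 = 2347
Total = leaves + internal = 2348 + 2347 = 4695

4695


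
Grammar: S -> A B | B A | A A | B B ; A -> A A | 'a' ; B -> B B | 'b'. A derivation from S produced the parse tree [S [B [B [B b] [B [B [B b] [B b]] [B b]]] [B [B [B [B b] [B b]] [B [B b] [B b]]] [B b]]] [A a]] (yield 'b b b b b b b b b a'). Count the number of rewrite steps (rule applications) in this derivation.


Every bracketed nonterminal node [X ...] in the tree is produced by exactly one rule application.
Reading the tree off as a leftmost derivation:
  Step 1: S  =>  B A   (applied S -> B A)
  Step 2: B A  =>  B B A   (applied B -> B B)
  Step 3: B B A  =>  B B B A   (applied B -> B B)
  Step 4: B B B A  =>  b B B A   (applied B -> b)
  Step 5: b B B A  =>  b B B B A   (applied B -> B B)
  Step 6: b B B B A  =>  b B B B B A   (applied B -> B B)
  Step 7: b B B B B A  =>  b b B B B A   (applied B -> b)
  Step 8: b b B B B A  =>  b b b B B A   (applied B -> b)
  Step 9: b b b B B A  =>  b b b b B A   (applied B -> b)
  Step 10: b b b b B A  =>  b b b b B B A   (applied B -> B B)
  Step 11: b b b b B B A  =>  b b b b B B B A   (applied B -> B B)
  Step 12: b b b b B B B A  =>  b b b b B B B B A   (applied B -> B B)
  Step 13: b b b b B B B B A  =>  b b b b b B B B A   (applied B -> b)
  Step 14: b b b b b B B B A  =>  b b b b b b B B A   (applied B -> b)
  Step 15: b b b b b b B B A  =>  b b b b b b B B B A   (applied B -> B B)
  Step 16: b b b b b b B B B A  =>  b b b b b b b B B A   (applied B -> b)
  Step 17: b b b b b b b B B A  =>  b b b b b b b b B A   (applied B -> b)
  Step 18: b b b b b b b b B A  =>  b b b b b b b b b A   (applied B -> b)
  Step 19: b b b b b b b b b A  =>  b b b b b b b b b a   (applied A -> a)
Final yield: b b b b b b b b b a
Total rewrite steps: 19

19


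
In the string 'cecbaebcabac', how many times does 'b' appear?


Scanning 'cecbaebcabac' for 'b':
  Position 3: 'b' -> MATCH (count: 1)
  Position 6: 'b' -> MATCH (count: 2)
  Position 9: 'b' -> MATCH (count: 3)
Total occurrences of 'b': 3

3


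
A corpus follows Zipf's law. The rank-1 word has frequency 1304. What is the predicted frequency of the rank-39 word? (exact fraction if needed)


Zipf's law: freq(rank) = f1 / rank
f1 = 1304, rank = 39
freq = 1304 / 39
GCD(1304, 39) = 1
Simplified: 1304/39

1304/39


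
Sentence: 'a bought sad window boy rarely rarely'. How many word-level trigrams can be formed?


Word trigrams from [7] words:
  Trigram 1: (a bought sad)
  Trigram 2: (bought sad window)
  Trigram 3: (sad window boy)
  Trigram 4: (window boy rarely)
  Trigram 5: (boy rarely rarely)
Total word trigrams: 7 - 2 = 5

5


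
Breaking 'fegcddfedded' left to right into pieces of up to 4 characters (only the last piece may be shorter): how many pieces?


'fegcddfedded' has 12 characters.
Chunking with max size 4:
  Chunk 1: 'fegc' (positions 0-3)
  Chunk 2: 'ddfe' (positions 4-7)
  Chunk 3: 'dded' (positions 8-11)
Total chunks: ceil(12 / 4) = 3

3


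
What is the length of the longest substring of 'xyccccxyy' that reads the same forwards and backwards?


Scanning 'xyccccxyy' for palindromic substrings.
Substring at positions 2-5: 'cccc'.
Check: reverse('cccc') = 'cccc' -> palindrome confirmed.
Neighbouring characters ('y' / 'x') break symmetry, so it cannot extend further.
No longer palindromic substring exists; longest length = 4

4


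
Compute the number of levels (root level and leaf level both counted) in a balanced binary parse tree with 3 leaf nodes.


In a balanced binary tree with n leaves the deepest leaf is ceil(log2(n)) edges below the root,
so counting node levels inclusive of root and leaves gives ceil(log2(n)) + 1 levels.
log2(3) = 1.5850
ceil(1.5850) = 2
levels = 2 + 1 = 3

3


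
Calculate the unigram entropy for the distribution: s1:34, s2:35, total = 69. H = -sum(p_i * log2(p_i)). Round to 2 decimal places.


Computing entropy H = -sum(p_i * log2(p_i)):
  s1: p = 34/69 = 0.4928, -p*log2(p) = 0.5031
  s2: p = 35/69 = 0.5072, -p*log2(p) = 0.4967
H = sum of terms = 0.9998
Rounded to 2 decimals: 1.00

1.00


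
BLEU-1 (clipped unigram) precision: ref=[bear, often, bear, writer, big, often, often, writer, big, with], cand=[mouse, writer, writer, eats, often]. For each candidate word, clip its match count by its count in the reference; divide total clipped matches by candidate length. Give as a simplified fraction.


Reference word counts: {'bear': 2, 'big': 2, 'often': 3, 'with': 1, 'writer': 2}
Checking each candidate word (with clipping):
  'mouse' -> not in reference -> no match (matches: 0)
  'writer' -> in reference (ref count 2, used 1/2) -> match (matches: 1)
  'writer' -> in reference (ref count 2, used 2/2) -> match (matches: 2)
  'eats' -> not in reference -> no match (matches: 2)
  'often' -> in reference (ref count 3, used 1/3) -> match (matches: 3)
Clipped matches: 3, Candidate length: 5
Precision = 3/5

3/5


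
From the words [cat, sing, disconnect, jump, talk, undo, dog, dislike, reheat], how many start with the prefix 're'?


Checking each word for prefix 're':
  'cat' -> no (count: 0)
  'sing' -> no (count: 0)
  'disconnect' -> no (count: 0)
  'jump' -> no (count: 0)
  'talk' -> no (count: 0)
  'undo' -> no (count: 0)
  'dog' -> no (count: 0)
  'dislike' -> no (count: 0)
  'reheat' -> YES, starts with 're' (count: 1)
Total with prefix 're': 1

1


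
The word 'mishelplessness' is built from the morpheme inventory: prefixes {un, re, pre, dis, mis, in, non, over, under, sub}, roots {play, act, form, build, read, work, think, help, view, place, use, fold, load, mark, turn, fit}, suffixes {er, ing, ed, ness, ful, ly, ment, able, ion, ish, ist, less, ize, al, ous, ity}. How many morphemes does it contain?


Segmenting 'mishelplessness' against the inventory:
  'mis' -> prefix (morpheme 1)
  'help' -> root (morpheme 2)
  'less' -> suffix (morpheme 3)
  'ness' -> suffix (morpheme 4)
Total morphemes: 4

4


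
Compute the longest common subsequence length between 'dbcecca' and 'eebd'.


DP table for LCS of 'dbcecca' and 'eebd':
       e  e  b  d
    0  0  0  0  0
  d 0  0  0  0  1
  b 0  0  0  1  1
  c 0  0  0  1  1
  e 0  1  1  1  1
  c 0  1  1  1  1
  c 0  1  1  1  1
  a 0  1  1  1  1
LCS: 'd'
LCS length = 1

1


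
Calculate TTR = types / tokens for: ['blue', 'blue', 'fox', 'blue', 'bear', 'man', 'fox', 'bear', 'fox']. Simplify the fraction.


Tokens: 9
Unique types: ('bear', 'blue', 'fox', 'man') = 4
TTR = 4/9
Already in lowest terms.

4/9


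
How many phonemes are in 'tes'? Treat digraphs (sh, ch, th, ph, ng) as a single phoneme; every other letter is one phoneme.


Parsing 'tes' greedily, digraphs first:
  't' -> consonant phoneme (phonemes so far: 1)
  'e' -> vowel phoneme (phonemes so far: 2)
  's' -> consonant phoneme (phonemes so far: 3)
Total phonemes: 3

3


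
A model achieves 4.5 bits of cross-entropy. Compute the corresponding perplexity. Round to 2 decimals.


Perplexity formula: PP = 2^H
H = 4.5
PP = 2^4.5
Decompose: 2^4.5 = 2^4 * 2^0.5 = 2^4 * sqrt(2)
2^4 = 16, sqrt(2) ~ 1.4142136
PP ~ 16 * 1.4142136 = 22.6274176
Rounded to 2 decimals: 22.63

22.63


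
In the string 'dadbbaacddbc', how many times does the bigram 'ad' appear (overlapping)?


Scanning 'dadbbaacddbc' for bigram 'ad':
  Position 0: 'da' -> no
  Position 1: 'ad' -> MATCH
  Position 2: 'db' -> no
  Position 3: 'bb' -> no
  Position 4: 'ba' -> no
  Position 5: 'aa' -> no
  Position 6: 'ac' -> no
  Position 7: 'cd' -> no
  Position 8: 'dd' -> no
  Position 9: 'db' -> no
  Position 10: 'bc' -> no
Total matches: 1

1


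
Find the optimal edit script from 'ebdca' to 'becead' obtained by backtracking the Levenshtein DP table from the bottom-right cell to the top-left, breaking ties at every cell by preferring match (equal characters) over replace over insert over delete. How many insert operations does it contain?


Edit distance = 4. Backtracking from cell (5, 6) with preference match > replace > insert > delete,
then listing the resulting alignment 'ebdca' -> 'becead' left to right:
  Step 1: delete 'e'
  Step 2: keep 'b'
  Step 3: replace d->e
  Step 4: keep 'c'
  Step 5: insert 'e' [insertion #1]
  Step 6: keep 'a'
  Step 7: insert 'd' [insertion #2]
Total insertions: 2

2


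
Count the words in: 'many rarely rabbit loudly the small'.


Counting words by splitting on spaces:
  Word 1: 'many'
  Word 2: 'rarely'
  Word 3: 'rabbit'
  Word 4: 'loudly'
  Word 5: 'the'
  Word 6: 'small'
Total words: 6

6


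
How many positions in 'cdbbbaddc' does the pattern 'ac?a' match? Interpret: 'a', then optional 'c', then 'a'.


Pattern: ac?a means 'a', then optional 'c', then 'a'.
Scanning 'cdbbbaddc' position-by-position:
  Pos 0: window 'cdb' -> no
  Pos 1: window 'dbb' -> no
  Pos 2: window 'bbb' -> no
  Pos 3: window 'bba' -> no
  Pos 4: window 'bad' -> no
  Pos 5: window 'add' -> no
  Pos 6: window 'ddc' -> no
  Pos 7: window 'dc' -> no
  Pos 8: window 'c' -> no
Total matches: 0

0


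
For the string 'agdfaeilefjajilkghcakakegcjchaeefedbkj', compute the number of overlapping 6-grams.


String 'agdfaeilefjajilkghcakakegcjchaeefedbkj' has length L = 38.
Number of overlapping n-grams = L - n + 1
Substituting: 38 - 6 + 1 = 33

33


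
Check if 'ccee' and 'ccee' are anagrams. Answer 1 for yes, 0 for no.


Sort characters of 'ccee': 'ccee'
Sort characters of 'ccee': 'ccee'
Sorted forms match -> they ARE anagrams
Result: 1

1


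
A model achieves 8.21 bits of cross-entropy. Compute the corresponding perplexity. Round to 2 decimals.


Perplexity formula: PP = 2^H
H = 8.21
PP = 2^8.21
Decompose: 2^8.21 = 2^8 * 2^0.21
2^8 = 256, 2^0.21 ~ 1.1566882
PP ~ 256 * 1.1566882 = 296.1121792
Rounded to 2 decimals: 296.11

296.11


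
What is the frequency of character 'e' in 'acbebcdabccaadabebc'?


Scanning 'acbebcdabccaadabebc' for 'e':
  Position 3: 'e' -> MATCH (count: 1)
  Position 16: 'e' -> MATCH (count: 2)
Total occurrences of 'e': 2

2


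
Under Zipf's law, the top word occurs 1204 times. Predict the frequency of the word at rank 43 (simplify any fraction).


Zipf's law: freq(rank) = f1 / rank
f1 = 1204, rank = 43
freq = 1204 / 43
= 28

28


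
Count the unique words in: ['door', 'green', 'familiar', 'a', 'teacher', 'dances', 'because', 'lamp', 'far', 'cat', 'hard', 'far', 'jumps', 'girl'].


Listing all tokens and tracking unique types:
  Token 1: 'door' -> NEW (unique so far: 1)
  Token 2: 'green' -> NEW (unique so far: 2)
  Token 3: 'familiar' -> NEW (unique so far: 3)
  Token 4: 'a' -> NEW (unique so far: 4)
  Token 5: 'teacher' -> NEW (unique so far: 5)
  Token 6: 'dances' -> NEW (unique so far: 6)
  Token 7: 'because' -> NEW (unique so far: 7)
  Token 8: 'lamp' -> NEW (unique so far: 8)
  Token 9: 'far' -> NEW (unique so far: 9)
  Token 10: 'cat' -> NEW (unique so far: 10)
  Token 11: 'hard' -> NEW (unique so far: 11)
  Token 12: 'far' -> duplicate (unique so far: 11)
  Token 13: 'jumps' -> NEW (unique so far: 12)
  Token 14: 'girl' -> NEW (unique so far: 13)
Unique types: ('a', 'because', 'cat', 'dances', 'door', 'familiar', 'far', 'girl', 'green', 'hard', 'jumps', 'lamp', 'teacher')
Vocabulary size: 13

13


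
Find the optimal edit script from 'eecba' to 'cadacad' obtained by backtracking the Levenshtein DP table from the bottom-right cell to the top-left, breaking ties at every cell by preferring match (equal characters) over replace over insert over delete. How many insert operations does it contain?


Edit distance = 6. Backtracking from cell (5, 7) with preference match > replace > insert > delete,
then listing the resulting alignment 'eecba' -> 'cadacad' left to right:
  Step 1: insert 'c' [insertion #1]
  Step 2: insert 'a' [insertion #2]
  Step 3: replace e->d
  Step 4: replace e->a
  Step 5: keep 'c'
  Step 6: replace b->a
  Step 7: replace a->d
Total insertions: 2

2


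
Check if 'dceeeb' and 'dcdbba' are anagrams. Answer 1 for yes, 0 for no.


Sort characters of 'dceeeb': 'bcdeee'
Sort characters of 'dcdbba': 'abbcdd'
Sorted forms differ -> they are NOT anagrams
Result: 0

0


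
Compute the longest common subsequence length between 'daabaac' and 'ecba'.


DP table for LCS of 'daabaac' and 'ecba':
       e  c  b  a
    0  0  0  0  0
  d 0  0  0  0  0
  a 0  0  0  0  1
  a 0  0  0  0  1
  b 0  0  0  1  1
  a 0  0  0  1  2
  a 0  0  0  1  2
  c 0  0  1  1  2
LCS: 'ba'
LCS length = 2

2


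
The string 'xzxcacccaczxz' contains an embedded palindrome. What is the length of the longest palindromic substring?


Scanning 'xzxcacccaczxz' for palindromic substrings.
Substring at positions 3-9: 'cacccac'.
Check: reverse('cacccac') = 'cacccac' -> palindrome confirmed.
Neighbouring characters ('x' / 'z') break symmetry, so it cannot extend further.
No longer palindromic substring exists; longest length = 7

7


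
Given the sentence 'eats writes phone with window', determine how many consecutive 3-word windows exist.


Word trigrams from [5] words:
  Trigram 1: (eats writes phone)
  Trigram 2: (writes phone with)
  Trigram 3: (phone with window)
Total word trigrams: 5 - 2 = 3

3


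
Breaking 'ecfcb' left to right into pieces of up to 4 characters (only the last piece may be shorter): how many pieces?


'ecfcb' has 5 characters.
Chunking with max size 4:
  Chunk 1: 'ecfc' (positions 0-3)
  Chunk 2: 'b' (positions 4-4)
Total chunks: ceil(5 / 4) = 2

2


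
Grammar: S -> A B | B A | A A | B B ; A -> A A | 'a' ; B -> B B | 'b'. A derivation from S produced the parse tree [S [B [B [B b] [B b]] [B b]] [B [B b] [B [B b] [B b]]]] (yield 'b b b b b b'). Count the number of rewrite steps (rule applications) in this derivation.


Every bracketed nonterminal node [X ...] in the tree is produced by exactly one rule application.
Reading the tree off as a leftmost derivation:
  Step 1: S  =>  B B   (applied S -> B B)
  Step 2: B B  =>  B B B   (applied B -> B B)
  Step 3: B B B  =>  B B B B   (applied B -> B B)
  Step 4: B B B B  =>  b B B B   (applied B -> b)
  Step 5: b B B B  =>  b b B B   (applied B -> b)
  Step 6: b b B B  =>  b b b B   (applied B -> b)
  Step 7: b b b B  =>  b b b B B   (applied B -> B B)
  Step 8: b b b B B  =>  b b b b B   (applied B -> b)
  Step 9: b b b b B  =>  b b b b B B   (applied B -> B B)
  Step 10: b b b b B B  =>  b b b b b B   (applied B -> b)
  Step 11: b b b b b B  =>  b b b b b b   (applied B -> b)
Final yield: b b b b b b
Total rewrite steps: 11

11


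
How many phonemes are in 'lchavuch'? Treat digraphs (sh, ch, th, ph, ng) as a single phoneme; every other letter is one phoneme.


Parsing 'lchavuch' greedily, digraphs first:
  'l' -> consonant phoneme (phonemes so far: 1)
  'ch' -> digraph (1 consonant phoneme) (phonemes so far: 2)
  'a' -> vowel phoneme (phonemes so far: 3)
  'v' -> consonant phoneme (phonemes so far: 4)
  'u' -> vowel phoneme (phonemes so far: 5)
  'ch' -> digraph (1 consonant phoneme) (phonemes so far: 6)
Total phonemes: 6

6


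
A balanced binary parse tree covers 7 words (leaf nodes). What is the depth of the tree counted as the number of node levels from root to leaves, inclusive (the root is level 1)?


In a balanced binary tree with n leaves the deepest leaf is ceil(log2(n)) edges below the root,
so counting node levels inclusive of root and leaves gives ceil(log2(n)) + 1 levels.
log2(7) = 2.8074
ceil(2.8074) = 3
levels = 3 + 1 = 4

4


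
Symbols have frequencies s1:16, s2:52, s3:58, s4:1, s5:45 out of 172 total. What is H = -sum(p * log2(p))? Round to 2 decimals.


Computing entropy H = -sum(p_i * log2(p_i)):
  s1: p = 16/172 = 0.0930, -p*log2(p) = 0.3187
  s2: p = 52/172 = 0.3023, -p*log2(p) = 0.5218
  s3: p = 58/172 = 0.3372, -p*log2(p) = 0.5288
  s4: p = 1/172 = 0.0058, -p*log2(p) = 0.0432
  s5: p = 45/172 = 0.2616, -p*log2(p) = 0.5061
H = sum of terms = 1.9186
Rounded to 2 decimals: 1.92

1.92


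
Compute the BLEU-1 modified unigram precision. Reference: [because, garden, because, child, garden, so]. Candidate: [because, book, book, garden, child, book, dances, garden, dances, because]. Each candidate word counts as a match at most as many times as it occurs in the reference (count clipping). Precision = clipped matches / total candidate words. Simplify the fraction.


Reference word counts: {'because': 2, 'child': 1, 'garden': 2, 'so': 1}
Checking each candidate word (with clipping):
  'because' -> in reference (ref count 2, used 1/2) -> match (matches: 1)
  'book' -> not in reference -> no match (matches: 1)
  'book' -> not in reference -> no match (matches: 1)
  'garden' -> in reference (ref count 2, used 1/2) -> match (matches: 2)
  'child' -> in reference (ref count 1, used 1/1) -> match (matches: 3)
  'book' -> not in reference -> no match (matches: 3)
  'dances' -> not in reference -> no match (matches: 3)
  'garden' -> in reference (ref count 2, used 2/2) -> match (matches: 4)
  'dances' -> not in reference -> no match (matches: 4)
  'because' -> in reference (ref count 2, used 2/2) -> match (matches: 5)
Clipped matches: 5, Candidate length: 10
Precision = 5/10 = 1/2

1/2


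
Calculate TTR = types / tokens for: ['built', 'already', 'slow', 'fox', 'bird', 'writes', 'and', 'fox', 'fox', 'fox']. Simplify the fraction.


Tokens: 10
Unique types: ('already', 'and', 'bird', 'built', 'fox', 'slow', 'writes') = 7
TTR = 7/10
Already in lowest terms.

7/10


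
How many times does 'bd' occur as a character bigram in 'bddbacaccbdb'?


Scanning 'bddbacaccbdb' for bigram 'bd':
  Position 0: 'bd' -> MATCH
  Position 1: 'dd' -> no
  Position 2: 'db' -> no
  Position 3: 'ba' -> no
  Position 4: 'ac' -> no
  Position 5: 'ca' -> no
  Position 6: 'ac' -> no
  Position 7: 'cc' -> no
  Position 8: 'cb' -> no
  Position 9: 'bd' -> MATCH
  Position 10: 'db' -> no
Total matches: 2

2


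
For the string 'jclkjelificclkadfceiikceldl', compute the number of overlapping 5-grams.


String 'jclkjelificclkadfceiikceldl' has length L = 27.
Number of overlapping n-grams = L - n + 1
Substituting: 27 - 5 + 1 = 23

23


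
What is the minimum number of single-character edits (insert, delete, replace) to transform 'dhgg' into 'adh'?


Building DP table for s1='dhgg' (len 4) and s2='adh' (len 3):
       a  d  h
    0  1  2  3
  d 1  1  1  2
  h 2  2  2  1
  g 3  3  3  2
  g 4  4  4  3
Edit distance = dp[4][3] = 3

3


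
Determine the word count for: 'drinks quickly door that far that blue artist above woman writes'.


Counting words by splitting on spaces:
  Word 1: 'drinks'
  Word 2: 'quickly'
  Word 3: 'door'
  Word 4: 'that'
  Word 5: 'far'
  Word 6: 'that'
  Word 7: 'blue'
  Word 8: 'artist'
  Word 9: 'above'
  Word 10: 'woman'
  Word 11: 'writes'
Total words: 11

11


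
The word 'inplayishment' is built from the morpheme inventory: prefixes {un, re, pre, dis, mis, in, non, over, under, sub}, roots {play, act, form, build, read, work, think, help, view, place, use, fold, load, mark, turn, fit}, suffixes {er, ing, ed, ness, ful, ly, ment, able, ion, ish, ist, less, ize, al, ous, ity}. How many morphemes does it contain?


Segmenting 'inplayishment' against the inventory:
  'in' -> prefix (morpheme 1)
  'play' -> root (morpheme 2)
  'ish' -> suffix (morpheme 3)
  'ment' -> suffix (morpheme 4)
Total morphemes: 4

4


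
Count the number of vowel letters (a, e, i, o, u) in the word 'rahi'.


Scanning each character of 'rahi':
  Position 1: 'r' -> consonant (running count: 0)
  Position 2: 'a' -> vowel (running count: 1)
  Position 3: 'h' -> consonant (running count: 1)
  Position 4: 'i' -> vowel (running count: 2)
Total vowels: 2

2


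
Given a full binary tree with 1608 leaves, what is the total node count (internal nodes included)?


Leaf nodes (terminals): 1608
Internal nodes = n - 1 = 1608 - 1 = 1607
Total = leaves + internal = 1608 + 1607 = 3215

3215


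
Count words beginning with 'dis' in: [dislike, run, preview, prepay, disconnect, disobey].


Checking each word for prefix 'dis':
  'dislike' -> YES, starts with 'dis' (count: 1)
  'run' -> no (count: 1)
  'preview' -> no (count: 1)
  'prepay' -> no (count: 1)
  'disconnect' -> YES, starts with 'dis' (count: 2)
  'disobey' -> YES, starts with 'dis' (count: 3)
Total with prefix 'dis': 3

3


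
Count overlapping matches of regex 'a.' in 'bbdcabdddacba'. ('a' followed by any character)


Pattern: a. means 'a' followed by any character.
Scanning 'bbdcabdddacba' position-by-position:
  Pos 0: window 'bb' -> no
  Pos 1: window 'bd' -> no
  Pos 2: window 'dc' -> no
  Pos 3: window 'ca' -> no
  Pos 4: window 'ab' -> MATCH
  Pos 5: window 'bd' -> no
  Pos 6: window 'dd' -> no
  Pos 7: window 'dd' -> no
  Pos 8: window 'da' -> no
  Pos 9: window 'ac' -> MATCH
  Pos 10: window 'cb' -> no
  Pos 11: window 'ba' -> no
  Pos 12: window 'a' -> no
Total matches: 2

2


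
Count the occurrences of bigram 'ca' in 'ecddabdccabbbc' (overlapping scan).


Scanning 'ecddabdccabbbc' for bigram 'ca':
  Position 0: 'ec' -> no
  Position 1: 'cd' -> no
  Position 2: 'dd' -> no
  Position 3: 'da' -> no
  Position 4: 'ab' -> no
  Position 5: 'bd' -> no
  Position 6: 'dc' -> no
  Position 7: 'cc' -> no
  Position 8: 'ca' -> MATCH
  Position 9: 'ab' -> no
  Position 10: 'bb' -> no
  Position 11: 'bb' -> no
  Position 12: 'bc' -> no
Total matches: 1

1


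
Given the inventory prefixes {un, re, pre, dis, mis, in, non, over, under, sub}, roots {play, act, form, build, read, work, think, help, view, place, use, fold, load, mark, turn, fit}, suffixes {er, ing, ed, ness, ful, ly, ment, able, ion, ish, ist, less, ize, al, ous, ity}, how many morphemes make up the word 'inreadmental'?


Segmenting 'inreadmental' against the inventory:
  'in' -> prefix (morpheme 1)
  'read' -> root (morpheme 2)
  'ment' -> suffix (morpheme 3)
  'al' -> suffix (morpheme 4)
Total morphemes: 4

4


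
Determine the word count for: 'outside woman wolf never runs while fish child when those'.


Counting words by splitting on spaces:
  Word 1: 'outside'
  Word 2: 'woman'
  Word 3: 'wolf'
  Word 4: 'never'
  Word 5: 'runs'
  Word 6: 'while'
  Word 7: 'fish'
  Word 8: 'child'
  Word 9: 'when'
  Word 10: 'those'
Total words: 10

10


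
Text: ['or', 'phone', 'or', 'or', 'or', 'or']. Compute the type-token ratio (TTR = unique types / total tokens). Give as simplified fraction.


Tokens: 6
Unique types: ('or', 'phone') = 2
TTR = 2/6
Simplify: divide both by 2 -> 1/3
TTR = 1/3

1/3


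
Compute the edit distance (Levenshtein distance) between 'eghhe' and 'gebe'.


Building DP table for s1='eghhe' (len 5) and s2='gebe' (len 4):
       g  e  b  e
    0  1  2  3  4
  e 1  1  1  2  3
  g 2  1  2  2  3
  h 3  2  2  3  3
  h 4  3  3  3  4
  e 5  4  3  4  3
Edit distance = dp[5][4] = 3

3


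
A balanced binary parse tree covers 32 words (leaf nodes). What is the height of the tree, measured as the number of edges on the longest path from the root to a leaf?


In a balanced binary tree with n leaves the deepest leaf is ceil(log2(n)) edges below the root.
log2(32) = 5.0000
ceil(5.0000) = 5
height (edges) = 5

5


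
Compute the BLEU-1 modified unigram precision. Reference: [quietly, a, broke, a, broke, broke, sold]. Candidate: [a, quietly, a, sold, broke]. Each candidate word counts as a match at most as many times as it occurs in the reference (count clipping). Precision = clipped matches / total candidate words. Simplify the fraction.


Reference word counts: {'a': 2, 'broke': 3, 'quietly': 1, 'sold': 1}
Checking each candidate word (with clipping):
  'a' -> in reference (ref count 2, used 1/2) -> match (matches: 1)
  'quietly' -> in reference (ref count 1, used 1/1) -> match (matches: 2)
  'a' -> in reference (ref count 2, used 2/2) -> match (matches: 3)
  'sold' -> in reference (ref count 1, used 1/1) -> match (matches: 4)
  'broke' -> in reference (ref count 3, used 1/3) -> match (matches: 5)
Clipped matches: 5, Candidate length: 5
Precision = 5/5 = 1

1


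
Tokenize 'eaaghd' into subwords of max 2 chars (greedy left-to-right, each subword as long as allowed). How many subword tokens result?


'eaaghd' has 6 characters.
Chunking with max size 2:
  Chunk 1: 'ea' (positions 0-1)
  Chunk 2: 'ag' (positions 2-3)
  Chunk 3: 'hd' (positions 4-5)
Total chunks: ceil(6 / 2) = 3

3


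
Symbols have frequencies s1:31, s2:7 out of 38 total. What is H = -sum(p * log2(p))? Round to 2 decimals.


Computing entropy H = -sum(p_i * log2(p_i)):
  s1: p = 31/38 = 0.8158, -p*log2(p) = 0.2396
  s2: p = 7/38 = 0.1842, -p*log2(p) = 0.4496
H = sum of terms = 0.6892
Rounded to 2 decimals: 0.69

0.69


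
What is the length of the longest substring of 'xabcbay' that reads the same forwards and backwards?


Scanning 'xabcbay' for palindromic substrings.
Substring at positions 1-5: 'abcba'.
Check: reverse('abcba') = 'abcba' -> palindrome confirmed.
Neighbouring characters ('x' / 'y') break symmetry, so it cannot extend further.
No longer palindromic substring exists; longest length = 5

5


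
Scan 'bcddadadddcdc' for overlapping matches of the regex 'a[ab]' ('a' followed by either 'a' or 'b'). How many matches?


Pattern: a[ab] means 'a' followed by either 'a' or 'b'.
Scanning 'bcddadadddcdc' position-by-position:
  Pos 0: window 'bc' -> no
  Pos 1: window 'cd' -> no
  Pos 2: window 'dd' -> no
  Pos 3: window 'da' -> no
  Pos 4: window 'ad' -> no
  Pos 5: window 'da' -> no
  Pos 6: window 'ad' -> no
  Pos 7: window 'dd' -> no
  Pos 8: window 'dd' -> no
  Pos 9: window 'dc' -> no
  Pos 10: window 'cd' -> no
  Pos 11: window 'dc' -> no
  Pos 12: window 'c' -> no
Total matches: 0

0


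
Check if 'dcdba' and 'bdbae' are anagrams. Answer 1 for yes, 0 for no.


Sort characters of 'dcdba': 'abcdd'
Sort characters of 'bdbae': 'abbde'
Sorted forms differ -> they are NOT anagrams
Result: 0

0


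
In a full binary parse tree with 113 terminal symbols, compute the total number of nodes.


Leaf nodes (terminals): 113
Internal nodes = n - 1 = 113 - 1 = 112
Total = leaves + internal = 113 + 112 = 225

225


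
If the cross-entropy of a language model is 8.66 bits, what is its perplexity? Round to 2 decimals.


Perplexity formula: PP = 2^H
H = 8.66
PP = 2^8.66
Decompose: 2^8.66 = 2^8 * 2^0.66
2^8 = 256, 2^0.66 ~ 1.5800826
PP ~ 256 * 1.5800826 = 404.5011456
Rounded to 2 decimals: 404.50

404.50


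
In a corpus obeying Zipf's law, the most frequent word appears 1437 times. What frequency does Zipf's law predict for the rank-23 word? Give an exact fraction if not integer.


Zipf's law: freq(rank) = f1 / rank
f1 = 1437, rank = 23
freq = 1437 / 23
GCD(1437, 23) = 1
Simplified: 1437/23

1437/23


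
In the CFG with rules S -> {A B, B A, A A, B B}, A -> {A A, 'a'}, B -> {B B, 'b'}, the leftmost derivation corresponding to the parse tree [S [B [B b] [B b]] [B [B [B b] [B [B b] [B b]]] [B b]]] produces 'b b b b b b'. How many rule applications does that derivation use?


Every bracketed nonterminal node [X ...] in the tree is produced by exactly one rule application.
Reading the tree off as a leftmost derivation:
  Step 1: S  =>  B B   (applied S -> B B)
  Step 2: B B  =>  B B B   (applied B -> B B)
  Step 3: B B B  =>  b B B   (applied B -> b)
  Step 4: b B B  =>  b b B   (applied B -> b)
  Step 5: b b B  =>  b b B B   (applied B -> B B)
  Step 6: b b B B  =>  b b B B B   (applied B -> B B)
  Step 7: b b B B B  =>  b b b B B   (applied B -> b)
  Step 8: b b b B B  =>  b b b B B B   (applied B -> B B)
  Step 9: b b b B B B  =>  b b b b B B   (applied B -> b)
  Step 10: b b b b B B  =>  b b b b b B   (applied B -> b)
  Step 11: b b b b b B  =>  b b b b b b   (applied B -> b)
Final yield: b b b b b b
Total rewrite steps: 11

11


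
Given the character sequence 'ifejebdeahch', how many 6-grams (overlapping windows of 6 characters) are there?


String 'ifejebdeahch' has length L = 12.
Number of overlapping n-grams = L - n + 1
Substituting: 12 - 6 + 1 = 7

7


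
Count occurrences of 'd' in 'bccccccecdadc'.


Scanning 'bccccccecdadc' for 'd':
  Position 9: 'd' -> MATCH (count: 1)
  Position 11: 'd' -> MATCH (count: 2)
Total occurrences of 'd': 2

2


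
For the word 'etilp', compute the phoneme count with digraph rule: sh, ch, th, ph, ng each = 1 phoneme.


Parsing 'etilp' greedily, digraphs first:
  'e' -> vowel phoneme (phonemes so far: 1)
  't' -> consonant phoneme (phonemes so far: 2)
  'i' -> vowel phoneme (phonemes so far: 3)
  'l' -> consonant phoneme (phonemes so far: 4)
  'p' -> consonant phoneme (phonemes so far: 5)
Total phonemes: 5

5


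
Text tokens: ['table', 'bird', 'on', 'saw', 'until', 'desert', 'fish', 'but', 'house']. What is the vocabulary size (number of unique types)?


Listing all tokens and tracking unique types:
  Token 1: 'table' -> NEW (unique so far: 1)
  Token 2: 'bird' -> NEW (unique so far: 2)
  Token 3: 'on' -> NEW (unique so far: 3)
  Token 4: 'saw' -> NEW (unique so far: 4)
  Token 5: 'until' -> NEW (unique so far: 5)
  Token 6: 'desert' -> NEW (unique so far: 6)
  Token 7: 'fish' -> NEW (unique so far: 7)
  Token 8: 'but' -> NEW (unique so far: 8)
  Token 9: 'house' -> NEW (unique so far: 9)
Unique types: ('bird', 'but', 'desert', 'fish', 'house', 'on', 'saw', 'table', 'until')
Vocabulary size: 9

9


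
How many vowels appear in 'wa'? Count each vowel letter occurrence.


Scanning each character of 'wa':
  Position 1: 'w' -> consonant (running count: 0)
  Position 2: 'a' -> vowel (running count: 1)
Total vowels: 1

1


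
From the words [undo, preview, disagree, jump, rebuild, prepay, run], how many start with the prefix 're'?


Checking each word for prefix 're':
  'undo' -> no (count: 0)
  'preview' -> no (count: 0)
  'disagree' -> no (count: 0)
  'jump' -> no (count: 0)
  'rebuild' -> YES, starts with 're' (count: 1)
  'prepay' -> no (count: 1)
  'run' -> no (count: 1)
Total with prefix 're': 1

1


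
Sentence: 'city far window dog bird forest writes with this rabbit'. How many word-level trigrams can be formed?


Word trigrams from [10] words:
  Trigram 1: (city far window)
  Trigram 2: (far window dog)
  Trigram 3: (window dog bird)
  Trigram 4: (dog bird forest)
  Trigram 5: (bird forest writes)
  Trigram 6: (forest writes with)
  Trigram 7: (writes with this)
  Trigram 8: (with this rabbit)
Total word trigrams: 10 - 2 = 8

8


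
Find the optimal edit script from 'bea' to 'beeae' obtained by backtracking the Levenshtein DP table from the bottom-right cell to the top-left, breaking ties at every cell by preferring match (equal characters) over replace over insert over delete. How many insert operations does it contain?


Edit distance = 2. Backtracking from cell (3, 5) with preference match > replace > insert > delete,
then listing the resulting alignment 'bea' -> 'beeae' left to right:
  Step 1: keep 'b'
  Step 2: insert 'e' [insertion #1]
  Step 3: keep 'e'
  Step 4: keep 'a'
  Step 5: insert 'e' [insertion #2]
Total insertions: 2

2
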